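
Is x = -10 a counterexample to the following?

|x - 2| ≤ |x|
Substitute x = -10 into the relation:
x = -10: LHS = |(-10) - 2| = |-12| = 12, RHS = |-10| = 10; 12 ≤ 10 — FAILS

Since the claim fails at x = -10, this value is a counterexample.

Answer: Yes, x = -10 is a counterexample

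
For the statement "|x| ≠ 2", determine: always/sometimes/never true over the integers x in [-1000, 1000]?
Holds at x = 0: LHS = |0| = 0; 0 ≠ 2 — holds
Fails at x = 2: LHS = |2| = 2; 2 ≠ 2 — FAILS
It is satisfied by some integers in the range but not all.

Answer: Sometimes true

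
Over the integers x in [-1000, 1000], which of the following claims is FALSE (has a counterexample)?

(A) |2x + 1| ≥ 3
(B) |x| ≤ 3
(A) x = 0: LHS = |2·0 + 1| = |1| = 1; 1 ≥ 3 — FAILS
(B) x = 4: LHS = |4| = 4; 4 ≤ 3 — FAILS

Answer: Both A and B are false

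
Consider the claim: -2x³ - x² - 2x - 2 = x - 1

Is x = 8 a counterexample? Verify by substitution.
Substitute x = 8 into the relation:
x = 8: LHS = -2·8³ - 8² - 2·8 - 2 = -1106, RHS = 8 - 1 = 7; -1106 = 7 — FAILS

Since the claim fails at x = 8, this value is a counterexample.

Answer: Yes, x = 8 is a counterexample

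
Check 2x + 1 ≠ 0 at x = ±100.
x = 100: LHS = 2·100 + 1 = 201; 201 ≠ 0 — holds
x = -100: LHS = 2·(-100) + 1 = -199; -199 ≠ 0 — holds

Answer: Yes, holds for both x = 100 and x = -100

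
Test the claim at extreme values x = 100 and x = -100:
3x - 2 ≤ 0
x = 100: LHS = 3·100 - 2 = 298; 298 ≤ 0 — FAILS
x = -100: LHS = 3·(-100) - 2 = -302; -302 ≤ 0 — holds

Answer: Partially: fails for x = 100, holds for x = -100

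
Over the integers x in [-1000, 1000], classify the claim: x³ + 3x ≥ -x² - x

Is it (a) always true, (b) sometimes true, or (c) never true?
Holds at x = 0: LHS = 0³ + 3·0 = 0, RHS = -0² - 0 = 0; 0 ≥ 0 — holds
Fails at x = -1: LHS = (-1)³ + 3·(-1) = -4, RHS = -(-1)² - (-1) = 0; -4 ≥ 0 — FAILS
It is satisfied by some integers in the range but not all.

Answer: Sometimes true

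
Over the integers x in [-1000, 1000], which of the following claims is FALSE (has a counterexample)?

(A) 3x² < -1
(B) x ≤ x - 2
(A) x = 0: LHS = 3·0² = 0; 0 < -1 — FAILS
(B) x = 0: RHS = 0 - 2 = -2; 0 ≤ -2 — FAILS

Answer: Both A and B are false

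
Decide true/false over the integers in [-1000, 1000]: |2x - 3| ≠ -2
An absolute value is never negative, so the left side is ≥ 0 for every x, while the right side is -2. Tightest case in [-1000, 1000] is x = 1:
x = 1: LHS = |2·1 - 3| = |-1| = 1; 1 ≠ -2 — holds
Hence LHS − RHS is never 0, i.e. the two sides are never equal, so the relation holds for every integer in [-1000, 1000].

No counterexample exists.

Answer: True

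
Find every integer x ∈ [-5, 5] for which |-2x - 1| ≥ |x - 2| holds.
Holds for: {-5, -4, -3, 1, 2, 3, 4, 5}
Fails for: {-2, -1, 0}

Answer: {-5, -4, -3, 1, 2, 3, 4, 5}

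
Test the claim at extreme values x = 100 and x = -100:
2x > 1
x = 100: LHS = 2·100 = 200; 200 > 1 — holds
x = -100: LHS = 2·(-100) = -200; -200 > 1 — FAILS

Answer: Partially: holds for x = 100, fails for x = -100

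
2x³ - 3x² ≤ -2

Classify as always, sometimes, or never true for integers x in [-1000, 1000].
Holds at x = -1: LHS = 2·(-1)³ - 3·(-1)² = -5; -5 ≤ -2 — holds
Fails at x = 0: LHS = 2·0³ - 3·0² = 0; 0 ≤ -2 — FAILS
It is satisfied by some integers in the range but not all.

Answer: Sometimes true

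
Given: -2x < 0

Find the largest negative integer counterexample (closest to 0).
Testing negative integers from -1 downward:
x = -1: LHS = -2·(-1) = 2; 2 < 0 — FAILS  ← closest negative counterexample to 0

Answer: x = -1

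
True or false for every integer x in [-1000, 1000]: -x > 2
The claim fails at x = 0:
x = 0: LHS = -0 = 0; 0 > 2 — FAILS

Because a single integer refutes it, the statement is false.

Answer: False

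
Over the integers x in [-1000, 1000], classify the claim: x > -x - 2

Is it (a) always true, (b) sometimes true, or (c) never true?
Holds at x = 0: RHS = -0 - 2 = -2; 0 > -2 — holds
Fails at x = -1: RHS = -(-1) - 2 = -1; -1 > -1 — FAILS
It is satisfied by some integers in the range but not all.

Answer: Sometimes true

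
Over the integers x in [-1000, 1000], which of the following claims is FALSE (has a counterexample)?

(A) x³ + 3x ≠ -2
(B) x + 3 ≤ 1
(A) Track d = LHS − RHS over the integers in [-1000, 1000]. Equality would need d = 0, but d changes sign only between consecutive integers, jumping over 0:
x = -1: LHS = (-1)³ + 3·(-1) = -4; -4 ≠ -2 — holds  (d = -2)
x = 0: LHS = 0³ + 3·0 = 0; 0 ≠ -2 — holds  (d = 2)
Away from these crossings d keeps a constant sign, and checking every integer in [-1000, 1000] confirms d ≠ 0 throughout. Hence the two sides are never equal, so the relation holds for every integer in [-1000, 1000].

(B) x = 0: LHS = 0 + 3 = 3; 3 ≤ 1 — FAILS

Only (B) has a counterexample.

Answer: B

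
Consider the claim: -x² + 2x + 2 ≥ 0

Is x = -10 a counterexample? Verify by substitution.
Substitute x = -10 into the relation:
x = -10: LHS = -(-10)² + 2·(-10) + 2 = -118; -118 ≥ 0 — FAILS

Since the claim fails at x = -10, this value is a counterexample.

Answer: Yes, x = -10 is a counterexample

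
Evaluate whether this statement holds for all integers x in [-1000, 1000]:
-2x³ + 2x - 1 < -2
The claim fails at x = 0:
x = 0: LHS = -2·0³ + 2·0 - 1 = -1; -1 < -2 — FAILS

Because a single integer refutes it, the statement is false.

Answer: False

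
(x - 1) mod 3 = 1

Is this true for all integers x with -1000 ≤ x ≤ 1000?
The claim fails at x = 0:
x = 0: LHS = (0 - 1) mod 3 = (-1) mod 3 = 2; 2 = 1 — FAILS

Because a single integer refutes it, the statement is false.

Answer: False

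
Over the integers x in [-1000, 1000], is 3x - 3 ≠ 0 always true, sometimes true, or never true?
Holds at x = 0: LHS = 3·0 - 3 = -3; -3 ≠ 0 — holds
Fails at x = 1: LHS = 3·1 - 3 = 0; 0 ≠ 0 — FAILS
It is satisfied by some integers in the range but not all.

Answer: Sometimes true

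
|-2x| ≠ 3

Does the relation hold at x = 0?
x = 0: LHS = |-2·0| = |0| = 0; 0 ≠ 3 — holds

The relation is satisfied at x = 0.

Answer: Yes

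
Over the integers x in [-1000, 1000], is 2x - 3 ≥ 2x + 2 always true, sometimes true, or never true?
Over all integers in [-1000, 1000], LHS − RHS is largest at x = 0, where it equals -5:
x = 0: LHS = 2·0 - 3 = -3, RHS = 2·0 + 2 = 2; -3 ≥ 2 — FAILS
At the ends of the range:
x = -1000: LHS = 2·(-1000) - 3 = -2003, RHS = 2·(-1000) + 2 = -1998; -2003 ≥ -1998 — FAILS
x = 1000: LHS = 2·1000 - 3 = 1997, RHS = 2·1000 + 2 = 2002; 1997 ≥ 2002 — FAILS
Hence LHS − RHS is never zero or positive, i.e. LHS < RHS throughout, so the claimed relation (≥) fails for every integer in [-1000, 1000].

No integer in the range satisfies it.

Answer: Never true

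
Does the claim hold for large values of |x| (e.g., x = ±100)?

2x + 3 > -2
x = 100: LHS = 2·100 + 3 = 203; 203 > -2 — holds
x = -100: LHS = 2·(-100) + 3 = -197; -197 > -2 — FAILS

Answer: Partially: holds for x = 100, fails for x = -100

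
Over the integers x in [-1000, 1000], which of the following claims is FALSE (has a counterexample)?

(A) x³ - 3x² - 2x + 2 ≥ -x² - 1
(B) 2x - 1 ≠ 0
(A) x = 2: LHS = 2³ - 3·2² - 2·2 + 2 = -6, RHS = -2² - 1 = -5; -6 ≥ -5 — FAILS

(B) Track d = LHS − RHS over the integers in [-1000, 1000]. Equality would need d = 0, but d changes sign only between consecutive integers, jumping over 0:
x = 0: LHS = 2·0 - 1 = -1; -1 ≠ 0 — holds  (d = -1)
x = 1: LHS = 2·1 - 1 = 1; 1 ≠ 0 — holds  (d = 1)
Away from these crossings d keeps a constant sign, and checking every integer in [-1000, 1000] confirms d ≠ 0 throughout. Hence the two sides are never equal, so the relation holds for every integer in [-1000, 1000].

Only (A) has a counterexample.

Answer: A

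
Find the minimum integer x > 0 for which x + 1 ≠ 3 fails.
Testing positive integers:
x = 1: LHS = 1 + 1 = 2; 2 ≠ 3 — holds
x = 2: LHS = 2 + 1 = 3; 3 ≠ 3 — FAILS  ← smallest positive counterexample

Answer: x = 2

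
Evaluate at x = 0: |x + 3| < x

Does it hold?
x = 0: LHS = |0 + 3| = |3| = 3; 3 < 0 — FAILS

The relation fails at x = 0, so x = 0 is a counterexample.

Answer: No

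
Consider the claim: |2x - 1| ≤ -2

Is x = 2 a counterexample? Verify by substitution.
Substitute x = 2 into the relation:
x = 2: LHS = |2·2 - 1| = |3| = 3; 3 ≤ -2 — FAILS

Since the claim fails at x = 2, this value is a counterexample.

Answer: Yes, x = 2 is a counterexample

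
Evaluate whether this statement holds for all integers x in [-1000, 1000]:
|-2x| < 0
The claim fails at x = 0:
x = 0: LHS = |-2·0| = |0| = 0; 0 < 0 — FAILS

Because a single integer refutes it, the statement is false.

Answer: False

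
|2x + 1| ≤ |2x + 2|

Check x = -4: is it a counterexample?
Substitute x = -4 into the relation:
x = -4: LHS = |2·(-4) + 1| = |-7| = 7, RHS = |2·(-4) + 2| = |-6| = 6; 7 ≤ 6 — FAILS

Since the claim fails at x = -4, this value is a counterexample.

Answer: Yes, x = -4 is a counterexample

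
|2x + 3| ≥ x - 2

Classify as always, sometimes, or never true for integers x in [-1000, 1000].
Over all integers in [-1000, 1000], LHS − RHS is smallest at x = -1, where it equals 4:
x = -1: LHS = |2·(-1) + 3| = |1| = 1, RHS = (-1) - 2 = -3; 1 ≥ -3 — holds
At the ends of the range:
x = -1000: LHS = |2·(-1000) + 3| = |-1997| = 1997, RHS = (-1000) - 2 = -1002; 1997 ≥ -1002 — holds
x = 1000: LHS = |2·1000 + 3| = |2003| = 2003, RHS = 1000 - 2 = 998; 2003 ≥ 998 — holds
Hence LHS − RHS is never negative, i.e. LHS ≥ RHS throughout, so the relation holds for every integer in [-1000, 1000].

No counterexample exists.

Answer: Always true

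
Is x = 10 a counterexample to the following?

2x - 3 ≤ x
Substitute x = 10 into the relation:
x = 10: LHS = 2·10 - 3 = 17; 17 ≤ 10 — FAILS

Since the claim fails at x = 10, this value is a counterexample.

Answer: Yes, x = 10 is a counterexample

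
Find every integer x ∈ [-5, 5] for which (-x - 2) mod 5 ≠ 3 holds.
Holds for: {-4, -3, -2, -1, 1, 2, 3, 4}
Fails for: {-5, 0, 5}

Answer: {-4, -3, -2, -1, 1, 2, 3, 4}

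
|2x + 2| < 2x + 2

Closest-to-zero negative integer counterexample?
Testing negative integers from -1 downward:
x = -1: LHS = |2·(-1) + 2| = |0| = 0, RHS = 2·(-1) + 2 = 0; 0 < 0 — FAILS  ← closest negative counterexample to 0

Answer: x = -1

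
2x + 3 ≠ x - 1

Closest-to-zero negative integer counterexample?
Testing negative integers from -1 downward:
x = -1: LHS = 2·(-1) + 3 = 1, RHS = (-1) - 1 = -2; 1 ≠ -2 — holds
x = -2: LHS = 2·(-2) + 3 = -1, RHS = (-2) - 1 = -3; -1 ≠ -3 — holds
x = -3: LHS = 2·(-3) + 3 = -3, RHS = (-3) - 1 = -4; -3 ≠ -4 — holds
x = -4: LHS = 2·(-4) + 3 = -5, RHS = (-4) - 1 = -5; -5 ≠ -5 — FAILS  ← closest negative counterexample to 0

Answer: x = -4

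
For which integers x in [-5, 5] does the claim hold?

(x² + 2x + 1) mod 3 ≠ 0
Holds for: {-5, -3, -2, 0, 1, 3, 4}
Fails for: {-4, -1, 2, 5}

Answer: {-5, -3, -2, 0, 1, 3, 4}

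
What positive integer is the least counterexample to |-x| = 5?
Testing positive integers:
x = 1: LHS = |-1| = 1; 1 = 5 — FAILS  ← smallest positive counterexample

Answer: x = 1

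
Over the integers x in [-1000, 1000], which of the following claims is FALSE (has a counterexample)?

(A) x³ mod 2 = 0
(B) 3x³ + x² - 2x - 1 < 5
(A) x = 1: LHS = (1³) mod 2 = 1 mod 2 = 1; 1 = 0 — FAILS
(B) x = 2: LHS = 3·2³ + 2² - 2·2 - 1 = 23; 23 < 5 — FAILS

Answer: Both A and B are false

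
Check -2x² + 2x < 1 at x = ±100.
x = 100: LHS = -2·100² + 2·100 = -19800; -19800 < 1 — holds
x = -100: LHS = -2·(-100)² + 2·(-100) = -20200; -20200 < 1 — holds

Answer: Yes, holds for both x = 100 and x = -100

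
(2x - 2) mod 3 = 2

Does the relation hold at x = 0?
x = 0: LHS = (2·0 - 2) mod 3 = (-2) mod 3 = 1; 1 = 2 — FAILS

The relation fails at x = 0, so x = 0 is a counterexample.

Answer: No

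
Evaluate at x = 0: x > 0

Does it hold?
x = 0: 0 > 0 — FAILS

The relation fails at x = 0, so x = 0 is a counterexample.

Answer: No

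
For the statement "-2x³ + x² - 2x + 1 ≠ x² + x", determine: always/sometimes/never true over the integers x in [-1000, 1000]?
Track d = LHS − RHS over the integers in [-1000, 1000]. Equality would need d = 0, but d changes sign only between consecutive integers, jumping over 0:
x = 0: LHS = -2·0³ + 0² - 2·0 + 1 = 1, RHS = 0² + 0 = 0; 1 ≠ 0 — holds  (d = 1)
x = 1: LHS = -2·1³ + 1² - 2·1 + 1 = -2, RHS = 1² + 1 = 2; -2 ≠ 2 — holds  (d = -4)
Away from these crossings d keeps a constant sign, and checking every integer in [-1000, 1000] confirms d ≠ 0 throughout. Hence the two sides are never equal, so the relation holds for every integer in [-1000, 1000].

No counterexample exists.

Answer: Always true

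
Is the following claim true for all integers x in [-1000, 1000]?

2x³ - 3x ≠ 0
The claim fails at x = 0:
x = 0: LHS = 2·0³ - 3·0 = 0; 0 ≠ 0 — FAILS

Because a single integer refutes it, the statement is false.

Answer: False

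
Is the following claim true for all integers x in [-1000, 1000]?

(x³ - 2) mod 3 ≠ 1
The claim fails at x = 0:
x = 0: LHS = (0³ - 2) mod 3 = (-2) mod 3 = 1; 1 ≠ 1 — FAILS

Because a single integer refutes it, the statement is false.

Answer: False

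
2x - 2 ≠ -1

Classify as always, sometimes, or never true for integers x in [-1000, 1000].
Track d = LHS − RHS over the integers in [-1000, 1000]. Equality would need d = 0, but d changes sign only between consecutive integers, jumping over 0:
x = 0: LHS = 2·0 - 2 = -2; -2 ≠ -1 — holds  (d = -1)
x = 1: LHS = 2·1 - 2 = 0; 0 ≠ -1 — holds  (d = 1)
Away from these crossings d keeps a constant sign, and checking every integer in [-1000, 1000] confirms d ≠ 0 throughout. Hence the two sides are never equal, so the relation holds for every integer in [-1000, 1000].

No counterexample exists.

Answer: Always true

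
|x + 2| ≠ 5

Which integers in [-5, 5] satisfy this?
Holds for: {-5, -4, -3, -2, -1, 0, 1, 2, 4, 5}
Fails for: {3}

Answer: {-5, -4, -3, -2, -1, 0, 1, 2, 4, 5}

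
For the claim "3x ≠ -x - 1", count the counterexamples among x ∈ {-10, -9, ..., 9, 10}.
Track d = LHS − RHS over the integers in [-10, 10]. Equality would need d = 0, but d changes sign only between consecutive integers, jumping over 0:
x = -1: LHS = 3·(-1) = -3, RHS = -(-1) - 1 = 0; -3 ≠ 0 — holds  (d = -3)
x = 0: LHS = 3·0 = 0, RHS = -0 - 1 = -1; 0 ≠ -1 — holds  (d = 1)
Away from these crossings d keeps a constant sign, and checking every integer in [-10, 10] confirms d ≠ 0 throughout. Hence the two sides are never equal, so the relation holds for every integer in [-10, 10].

No counterexample appears in that range.

Answer: 0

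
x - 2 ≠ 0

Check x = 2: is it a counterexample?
Substitute x = 2 into the relation:
x = 2: LHS = 2 - 2 = 0; 0 ≠ 0 — FAILS

Since the claim fails at x = 2, this value is a counterexample.

Answer: Yes, x = 2 is a counterexample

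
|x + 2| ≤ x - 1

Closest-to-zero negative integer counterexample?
Testing negative integers from -1 downward:
x = -1: LHS = |(-1) + 2| = |1| = 1, RHS = (-1) - 1 = -2; 1 ≤ -2 — FAILS  ← closest negative counterexample to 0

Answer: x = -1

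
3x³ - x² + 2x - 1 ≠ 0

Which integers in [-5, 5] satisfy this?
Track d = LHS − RHS over the integers in [-5, 5]. Equality would need d = 0, but d changes sign only between consecutive integers, jumping over 0:
x = 0: LHS = 3·0³ - 0² + 2·0 - 1 = -1; -1 ≠ 0 — holds  (d = -1)
x = 1: LHS = 3·1³ - 1² + 2·1 - 1 = 3; 3 ≠ 0 — holds  (d = 3)
Away from these crossings d keeps a constant sign, and checking every integer in [-5, 5] confirms d ≠ 0 throughout. Hence the two sides are never equal, so the relation holds for every integer in [-5, 5].

Answer: All integers in [-5, 5]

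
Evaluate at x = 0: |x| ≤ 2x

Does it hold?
x = 0: LHS = |0| = 0, RHS = 2·0 = 0; 0 ≤ 0 — holds

The relation is satisfied at x = 0.

Answer: Yes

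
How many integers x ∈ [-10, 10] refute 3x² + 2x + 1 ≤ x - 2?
Counterexamples in [-10, 10]: {-10, -9, -8, -7, -6, -5, -4, -3, -2, -1, 0, 1, 2, 3, 4, 5, 6, 7, 8, 9, 10}.

Counting them gives 21 values.

Answer: 21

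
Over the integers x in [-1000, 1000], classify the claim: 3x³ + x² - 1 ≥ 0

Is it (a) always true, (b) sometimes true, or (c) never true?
Holds at x = 1: LHS = 3·1³ + 1² - 1 = 3; 3 ≥ 0 — holds
Fails at x = 0: LHS = 3·0³ + 0² - 1 = -1; -1 ≥ 0 — FAILS
It is satisfied by some integers in the range but not all.

Answer: Sometimes true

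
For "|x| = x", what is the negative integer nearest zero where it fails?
Testing negative integers from -1 downward:
x = -1: LHS = |-1| = 1; 1 = -1 — FAILS  ← closest negative counterexample to 0

Answer: x = -1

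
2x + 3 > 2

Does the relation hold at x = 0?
x = 0: LHS = 2·0 + 3 = 3; 3 > 2 — holds

The relation is satisfied at x = 0.

Answer: Yes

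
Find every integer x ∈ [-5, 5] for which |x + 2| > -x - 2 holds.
Holds for: {-1, 0, 1, 2, 3, 4, 5}
Fails for: {-5, -4, -3, -2}

Answer: {-1, 0, 1, 2, 3, 4, 5}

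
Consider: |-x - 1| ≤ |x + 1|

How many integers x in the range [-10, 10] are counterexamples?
Over all integers in [-10, 10], LHS − RHS is largest at x = 0, where it equals 0:
x = 0: LHS = |-0 - 1| = |-1| = 1, RHS = |0 + 1| = |1| = 1; 1 ≤ 1 — holds
At the ends of the range:
x = -10: LHS = |-(-10) - 1| = |9| = 9, RHS = |(-10) + 1| = |-9| = 9; 9 ≤ 9 — holds
x = 10: LHS = |-10 - 1| = |-11| = 11, RHS = |10 + 1| = |11| = 11; 11 ≤ 11 — holds
Hence LHS − RHS is never positive, i.e. LHS ≤ RHS throughout, so the relation holds for every integer in [-10, 10].

No counterexample appears in that range.

Answer: 0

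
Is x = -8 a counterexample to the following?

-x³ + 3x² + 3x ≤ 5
Substitute x = -8 into the relation:
x = -8: LHS = -(-8)³ + 3·(-8)² + 3·(-8) = 680; 680 ≤ 5 — FAILS

Since the claim fails at x = -8, this value is a counterexample.

Answer: Yes, x = -8 is a counterexample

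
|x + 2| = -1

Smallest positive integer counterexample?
Testing positive integers:
x = 1: LHS = |1 + 2| = |3| = 3; 3 = -1 — FAILS  ← smallest positive counterexample

Answer: x = 1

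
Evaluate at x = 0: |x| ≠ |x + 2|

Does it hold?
x = 0: LHS = |0| = 0, RHS = |0 + 2| = |2| = 2; 0 ≠ 2 — holds

The relation is satisfied at x = 0.

Answer: Yes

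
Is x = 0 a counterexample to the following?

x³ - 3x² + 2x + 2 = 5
Substitute x = 0 into the relation:
x = 0: LHS = 0³ - 3·0² + 2·0 + 2 = 2; 2 = 5 — FAILS

Since the claim fails at x = 0, this value is a counterexample.

Answer: Yes, x = 0 is a counterexample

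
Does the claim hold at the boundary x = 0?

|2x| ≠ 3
x = 0: LHS = |2·0| = |0| = 0; 0 ≠ 3 — holds

The relation is satisfied at x = 0.

Answer: Yes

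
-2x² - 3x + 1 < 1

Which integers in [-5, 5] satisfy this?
Holds for: {-5, -4, -3, -2, 1, 2, 3, 4, 5}
Fails for: {-1, 0}

Answer: {-5, -4, -3, -2, 1, 2, 3, 4, 5}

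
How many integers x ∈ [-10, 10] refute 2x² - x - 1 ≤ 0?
Counterexamples in [-10, 10]: {-10, -9, -8, -7, -6, -5, -4, -3, -2, -1, 2, 3, 4, 5, 6, 7, 8, 9, 10}.

Counting them gives 19 values.

Answer: 19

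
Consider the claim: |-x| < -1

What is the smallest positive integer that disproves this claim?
Testing positive integers:
x = 1: LHS = |-1| = 1; 1 < -1 — FAILS  ← smallest positive counterexample

Answer: x = 1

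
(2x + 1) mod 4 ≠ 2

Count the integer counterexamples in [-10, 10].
For a polynomial with integer coefficients, its value mod 4 depends only on x mod 4, so it suffices to check one representative of each residue class, x = 0, 1, 2, 3:
x = 0: LHS = (2·0 + 1) mod 4 = 1 mod 4 = 1; 1 ≠ 2 — holds
x = 1: LHS = (2·1 + 1) mod 4 = 3 mod 4 = 3; 3 ≠ 2 — holds
x = 2: LHS = (2·2 + 1) mod 4 = 5 mod 4 = 1; 1 ≠ 2 — holds
x = 3: LHS = (2·3 + 1) mod 4 = 7 mod 4 = 3; 3 ≠ 2 — holds
The relation holds in every residue class, so the relation holds for every integer in [-10, 10].

No counterexample appears in that range.

Answer: 0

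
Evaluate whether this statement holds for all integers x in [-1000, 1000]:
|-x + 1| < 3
The claim fails at x = -2:
x = -2: LHS = |-(-2) + 1| = |3| = 3; 3 < 3 — FAILS

Because a single integer refutes it, the statement is false.

Answer: False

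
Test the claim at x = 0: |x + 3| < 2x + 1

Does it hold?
x = 0: LHS = |0 + 3| = |3| = 3, RHS = 2·0 + 1 = 1; 3 < 1 — FAILS

The relation fails at x = 0, so x = 0 is a counterexample.

Answer: No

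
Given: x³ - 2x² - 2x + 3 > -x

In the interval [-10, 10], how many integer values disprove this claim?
Counterexamples in [-10, 10]: {-10, -9, -8, -7, -6, -5, -4, -3, -2}.

Counting them gives 9 values.

Answer: 9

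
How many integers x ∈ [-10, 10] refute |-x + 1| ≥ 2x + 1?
Counterexamples in [-10, 10]: {1, 2, 3, 4, 5, 6, 7, 8, 9, 10}.

Counting them gives 10 values.

Answer: 10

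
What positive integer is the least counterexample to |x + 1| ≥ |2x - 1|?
Testing positive integers:
x = 1: LHS = |1 + 1| = |2| = 2, RHS = |2·1 - 1| = |1| = 1; 2 ≥ 1 — holds
x = 2: LHS = |2 + 1| = |3| = 3, RHS = |2·2 - 1| = |3| = 3; 3 ≥ 3 — holds
x = 3: LHS = |3 + 1| = |4| = 4, RHS = |2·3 - 1| = |5| = 5; 4 ≥ 5 — FAILS  ← smallest positive counterexample

Answer: x = 3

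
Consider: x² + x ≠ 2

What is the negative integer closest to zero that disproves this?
Testing negative integers from -1 downward:
x = -1: LHS = (-1)² + (-1) = 0; 0 ≠ 2 — holds
x = -2: LHS = (-2)² + (-2) = 2; 2 ≠ 2 — FAILS  ← closest negative counterexample to 0

Answer: x = -2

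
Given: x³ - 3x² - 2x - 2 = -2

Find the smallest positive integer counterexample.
Testing positive integers:
x = 1: LHS = 1³ - 3·1² - 2·1 - 2 = -6; -6 = -2 — FAILS  ← smallest positive counterexample

Answer: x = 1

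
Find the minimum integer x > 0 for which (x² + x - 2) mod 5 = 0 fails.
Testing positive integers:
x = 1: LHS = (1² + 1 - 2) mod 5 = 0 mod 5 = 0; 0 = 0 — holds
x = 2: LHS = (2² + 2 - 2) mod 5 = 4 mod 5 = 4; 4 = 0 — FAILS  ← smallest positive counterexample

Answer: x = 2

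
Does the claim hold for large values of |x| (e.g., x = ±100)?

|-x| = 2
x = 100: LHS = |-100| = 100; 100 = 2 — FAILS
x = -100: LHS = |-(-100)| = |100| = 100; 100 = 2 — FAILS

Answer: No, fails for both x = 100 and x = -100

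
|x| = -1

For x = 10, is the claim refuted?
Substitute x = 10 into the relation:
x = 10: LHS = |10| = 10; 10 = -1 — FAILS

Since the claim fails at x = 10, this value is a counterexample.

Answer: Yes, x = 10 is a counterexample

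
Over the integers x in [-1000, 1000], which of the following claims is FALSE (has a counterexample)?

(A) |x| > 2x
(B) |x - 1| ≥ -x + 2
(A) x = 0: LHS = |0| = 0, RHS = 2·0 = 0; 0 > 0 — FAILS
(B) x = 0: LHS = |0 - 1| = |-1| = 1, RHS = -0 + 2 = 2; 1 ≥ 2 — FAILS

Answer: Both A and B are false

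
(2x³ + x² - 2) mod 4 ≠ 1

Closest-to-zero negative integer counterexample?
Testing negative integers from -1 downward:
x = -1: LHS = (2·(-1)³ + (-1)² - 2) mod 4 = (-3) mod 4 = 1; 1 ≠ 1 — FAILS  ← closest negative counterexample to 0

Answer: x = -1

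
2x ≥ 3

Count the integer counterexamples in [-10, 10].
Counterexamples in [-10, 10]: {-10, -9, -8, -7, -6, -5, -4, -3, -2, -1, 0, 1}.

Counting them gives 12 values.

Answer: 12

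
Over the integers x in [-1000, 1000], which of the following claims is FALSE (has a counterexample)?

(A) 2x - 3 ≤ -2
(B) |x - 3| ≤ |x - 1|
(A) x = 1: LHS = 2·1 - 3 = -1; -1 ≤ -2 — FAILS
(B) x = 0: LHS = |0 - 3| = |-3| = 3, RHS = |0 - 1| = |-1| = 1; 3 ≤ 1 — FAILS

Answer: Both A and B are false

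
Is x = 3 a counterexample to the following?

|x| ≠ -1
Substitute x = 3 into the relation:
x = 3: LHS = |3| = 3; 3 ≠ -1 — holds

The relation holds at x = 3, so it is not a counterexample.

Answer: No, x = 3 is not a counterexample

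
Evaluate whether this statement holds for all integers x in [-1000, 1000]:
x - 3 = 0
The claim fails at x = 0:
x = 0: LHS = 0 - 3 = -3; -3 = 0 — FAILS

Because a single integer refutes it, the statement is false.

Answer: False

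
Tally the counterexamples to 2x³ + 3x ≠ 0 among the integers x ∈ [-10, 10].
Counterexamples in [-10, 10]: {0}.

Counting them gives 1 values.

Answer: 1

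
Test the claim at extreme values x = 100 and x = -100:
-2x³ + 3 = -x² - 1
x = 100: LHS = -2·100³ + 3 = -1999997, RHS = -100² - 1 = -10001; -1999997 = -10001 — FAILS
x = -100: LHS = -2·(-100)³ + 3 = 2000003, RHS = -(-100)² - 1 = -10001; 2000003 = -10001 — FAILS

Answer: No, fails for both x = 100 and x = -100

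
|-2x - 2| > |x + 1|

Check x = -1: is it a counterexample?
Substitute x = -1 into the relation:
x = -1: LHS = |-2·(-1) - 2| = |0| = 0, RHS = |(-1) + 1| = |0| = 0; 0 > 0 — FAILS

Since the claim fails at x = -1, this value is a counterexample.

Answer: Yes, x = -1 is a counterexample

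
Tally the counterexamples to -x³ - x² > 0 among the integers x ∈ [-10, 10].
Counterexamples in [-10, 10]: {-1, 0, 1, 2, 3, 4, 5, 6, 7, 8, 9, 10}.

Counting them gives 12 values.

Answer: 12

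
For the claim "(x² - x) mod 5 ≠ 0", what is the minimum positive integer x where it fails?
Testing positive integers:
x = 1: LHS = (1² - 1) mod 5 = 0 mod 5 = 0; 0 ≠ 0 — FAILS  ← smallest positive counterexample

Answer: x = 1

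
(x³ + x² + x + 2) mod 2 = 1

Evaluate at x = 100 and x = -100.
x = 100: LHS = (100³ + 100² + 100 + 2) mod 2 = 1010102 mod 2 = 0; 0 = 1 — FAILS
x = -100: LHS = ((-100)³ + (-100)² + (-100) + 2) mod 2 = (-990098) mod 2 = 0; 0 = 1 — FAILS

Answer: No, fails for both x = 100 and x = -100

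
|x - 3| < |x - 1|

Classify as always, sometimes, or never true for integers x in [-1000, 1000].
Holds at x = 3: LHS = |3 - 3| = |0| = 0, RHS = |3 - 1| = |2| = 2; 0 < 2 — holds
Fails at x = 0: LHS = |0 - 3| = |-3| = 3, RHS = |0 - 1| = |-1| = 1; 3 < 1 — FAILS
It is satisfied by some integers in the range but not all.

Answer: Sometimes true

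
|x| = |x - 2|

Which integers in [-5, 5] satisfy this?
Holds for: {1}
Fails for: {-5, -4, -3, -2, -1, 0, 2, 3, 4, 5}

Answer: {1}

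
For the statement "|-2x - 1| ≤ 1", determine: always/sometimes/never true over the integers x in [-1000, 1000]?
Holds at x = 0: LHS = |-2·0 - 1| = |-1| = 1; 1 ≤ 1 — holds
Fails at x = 1: LHS = |-2·1 - 1| = |-3| = 3; 3 ≤ 1 — FAILS
It is satisfied by some integers in the range but not all.

Answer: Sometimes true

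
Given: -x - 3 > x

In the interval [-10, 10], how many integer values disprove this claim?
Counterexamples in [-10, 10]: {-1, 0, 1, 2, 3, 4, 5, 6, 7, 8, 9, 10}.

Counting them gives 12 values.

Answer: 12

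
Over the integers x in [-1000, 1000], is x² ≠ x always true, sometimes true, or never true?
Holds at x = -1: LHS = (-1)² = 1; 1 ≠ -1 — holds
Fails at x = 0: LHS = 0² = 0; 0 ≠ 0 — FAILS
It is satisfied by some integers in the range but not all.

Answer: Sometimes true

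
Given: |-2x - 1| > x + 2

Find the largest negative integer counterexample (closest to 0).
Testing negative integers from -1 downward:
x = -1: LHS = |-2·(-1) - 1| = |1| = 1, RHS = (-1) + 2 = 1; 1 > 1 — FAILS  ← closest negative counterexample to 0

Answer: x = -1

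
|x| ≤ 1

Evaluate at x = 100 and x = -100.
x = 100: LHS = |100| = 100; 100 ≤ 1 — FAILS
x = -100: LHS = |-100| = 100; 100 ≤ 1 — FAILS

Answer: No, fails for both x = 100 and x = -100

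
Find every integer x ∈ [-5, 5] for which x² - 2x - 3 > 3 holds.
Holds for: {-5, -4, -3, -2, 4, 5}
Fails for: {-1, 0, 1, 2, 3}

Answer: {-5, -4, -3, -2, 4, 5}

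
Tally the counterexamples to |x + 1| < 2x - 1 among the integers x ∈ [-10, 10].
Counterexamples in [-10, 10]: {-10, -9, -8, -7, -6, -5, -4, -3, -2, -1, 0, 1, 2}.

Counting them gives 13 values.

Answer: 13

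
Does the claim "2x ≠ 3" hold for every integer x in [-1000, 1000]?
Track d = LHS − RHS over the integers in [-1000, 1000]. Equality would need d = 0, but d changes sign only between consecutive integers, jumping over 0:
x = 1: LHS = 2·1 = 2; 2 ≠ 3 — holds  (d = -1)
x = 2: LHS = 2·2 = 4; 4 ≠ 3 — holds  (d = 1)
Away from these crossings d keeps a constant sign, and checking every integer in [-1000, 1000] confirms d ≠ 0 throughout. Hence the two sides are never equal, so the relation holds for every integer in [-1000, 1000].

No counterexample exists.

Answer: True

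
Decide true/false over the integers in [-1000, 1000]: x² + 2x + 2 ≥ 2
The claim fails at x = -1:
x = -1: LHS = (-1)² + 2·(-1) + 2 = 1; 1 ≥ 2 — FAILS

Because a single integer refutes it, the statement is false.

Answer: False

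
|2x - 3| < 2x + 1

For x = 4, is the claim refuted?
Substitute x = 4 into the relation:
x = 4: LHS = |2·4 - 3| = |5| = 5, RHS = 2·4 + 1 = 9; 5 < 9 — holds

The claim holds here, so x = 4 is not a counterexample. (A counterexample exists elsewhere, e.g. x = 0.)

Answer: No, x = 4 is not a counterexample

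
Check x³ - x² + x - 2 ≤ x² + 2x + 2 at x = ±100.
x = 100: LHS = 100³ - 100² + 100 - 2 = 990098, RHS = 100² + 2·100 + 2 = 10202; 990098 ≤ 10202 — FAILS
x = -100: LHS = (-100)³ - (-100)² + (-100) - 2 = -1010102, RHS = (-100)² + 2·(-100) + 2 = 9802; -1010102 ≤ 9802 — holds

Answer: Partially: fails for x = 100, holds for x = -100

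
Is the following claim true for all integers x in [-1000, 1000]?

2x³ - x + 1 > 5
The claim fails at x = 0:
x = 0: LHS = 2·0³ - 0 + 1 = 1; 1 > 5 — FAILS

Because a single integer refutes it, the statement is false.

Answer: False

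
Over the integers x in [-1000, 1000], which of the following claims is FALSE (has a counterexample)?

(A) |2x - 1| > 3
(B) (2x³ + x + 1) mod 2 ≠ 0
(A) x = 0: LHS = |2·0 - 1| = |-1| = 1; 1 > 3 — FAILS
(B) x = 1: LHS = (2·1³ + 1 + 1) mod 2 = 4 mod 2 = 0; 0 ≠ 0 — FAILS

Answer: Both A and B are false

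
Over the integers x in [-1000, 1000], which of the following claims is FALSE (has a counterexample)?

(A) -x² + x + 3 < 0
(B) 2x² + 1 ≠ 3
(A) x = 0: LHS = -0² + 0 + 3 = 3; 3 < 0 — FAILS
(B) x = 1: LHS = 2·1² + 1 = 3; 3 ≠ 3 — FAILS

Answer: Both A and B are false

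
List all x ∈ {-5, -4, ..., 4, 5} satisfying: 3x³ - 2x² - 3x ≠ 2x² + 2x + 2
Track d = LHS − RHS over the integers in [-5, 5]. Equality would need d = 0, but d changes sign only between consecutive integers, jumping over 0:
x = 2: LHS = 3·2³ - 2·2² - 3·2 = 10, RHS = 2·2² + 2·2 + 2 = 14; 10 ≠ 14 — holds  (d = -4)
x = 3: LHS = 3·3³ - 2·3² - 3·3 = 54, RHS = 2·3² + 2·3 + 2 = 26; 54 ≠ 26 — holds  (d = 28)
Away from these crossings d keeps a constant sign, and checking every integer in [-5, 5] confirms d ≠ 0 throughout. Hence the two sides are never equal, so the relation holds for every integer in [-5, 5].

Answer: All integers in [-5, 5]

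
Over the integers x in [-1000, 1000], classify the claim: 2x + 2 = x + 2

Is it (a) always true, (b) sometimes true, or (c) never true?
Holds at x = 0: LHS = 2·0 + 2 = 2, RHS = 0 + 2 = 2; 2 = 2 — holds
Fails at x = 1: LHS = 2·1 + 2 = 4, RHS = 1 + 2 = 3; 4 = 3 — FAILS
It is satisfied by some integers in the range but not all.

Answer: Sometimes true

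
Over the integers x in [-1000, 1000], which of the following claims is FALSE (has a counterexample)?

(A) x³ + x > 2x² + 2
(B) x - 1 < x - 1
(A) x = 0: LHS = 0³ + 0 = 0, RHS = 2·0² + 2 = 2; 0 > 2 — FAILS
(B) x = 0: LHS = 0 - 1 = -1, RHS = 0 - 1 = -1; -1 < -1 — FAILS

Answer: Both A and B are false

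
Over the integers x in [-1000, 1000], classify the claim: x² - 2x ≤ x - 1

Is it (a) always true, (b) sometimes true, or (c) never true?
Holds at x = 1: LHS = 1² - 2·1 = -1, RHS = 1 - 1 = 0; -1 ≤ 0 — holds
Fails at x = 0: LHS = 0² - 2·0 = 0, RHS = 0 - 1 = -1; 0 ≤ -1 — FAILS
It is satisfied by some integers in the range but not all.

Answer: Sometimes true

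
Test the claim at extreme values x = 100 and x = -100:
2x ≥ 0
x = 100: LHS = 2·100 = 200; 200 ≥ 0 — holds
x = -100: LHS = 2·(-100) = -200; -200 ≥ 0 — FAILS

Answer: Partially: holds for x = 100, fails for x = -100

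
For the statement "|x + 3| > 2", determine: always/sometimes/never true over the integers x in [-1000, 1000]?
Holds at x = 0: LHS = |0 + 3| = |3| = 3; 3 > 2 — holds
Fails at x = -1: LHS = |(-1) + 3| = |2| = 2; 2 > 2 — FAILS
It is satisfied by some integers in the range but not all.

Answer: Sometimes true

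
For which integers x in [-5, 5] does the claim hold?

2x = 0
Holds for: {0}
Fails for: {-5, -4, -3, -2, -1, 1, 2, 3, 4, 5}

Answer: {0}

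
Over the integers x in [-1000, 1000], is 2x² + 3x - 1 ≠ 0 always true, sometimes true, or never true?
Track d = LHS − RHS over the integers in [-1000, 1000]. Equality would need d = 0, but d changes sign only between consecutive integers, jumping over 0:
x = -2: LHS = 2·(-2)² + 3·(-2) - 1 = 1; 1 ≠ 0 — holds  (d = 1)
x = -1: LHS = 2·(-1)² + 3·(-1) - 1 = -2; -2 ≠ 0 — holds  (d = -2)
x = 0: LHS = 2·0² + 3·0 - 1 = -1; -1 ≠ 0 — holds  (d = -1)
x = 1: LHS = 2·1² + 3·1 - 1 = 4; 4 ≠ 0 — holds  (d = 4)
Away from these crossings d keeps a constant sign, and checking every integer in [-1000, 1000] confirms d ≠ 0 throughout. Hence the two sides are never equal, so the relation holds for every integer in [-1000, 1000].

No counterexample exists.

Answer: Always true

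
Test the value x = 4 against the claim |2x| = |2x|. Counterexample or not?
Substitute x = 4 into the relation:
x = 4: LHS = |2·4| = |8| = 8, RHS = |2·4| = |8| = 8; 8 = 8 — holds

The relation holds at x = 4, so it is not a counterexample.

Answer: No, x = 4 is not a counterexample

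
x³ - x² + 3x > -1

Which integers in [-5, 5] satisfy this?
Holds for: {0, 1, 2, 3, 4, 5}
Fails for: {-5, -4, -3, -2, -1}

Answer: {0, 1, 2, 3, 4, 5}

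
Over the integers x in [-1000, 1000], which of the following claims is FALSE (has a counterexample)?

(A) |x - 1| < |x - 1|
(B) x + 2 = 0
(A) x = 0: LHS = |0 - 1| = |-1| = 1, RHS = |0 - 1| = |-1| = 1; 1 < 1 — FAILS
(B) x = 0: LHS = 0 + 2 = 2; 2 = 0 — FAILS

Answer: Both A and B are false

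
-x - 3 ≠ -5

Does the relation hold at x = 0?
x = 0: LHS = -0 - 3 = -3; -3 ≠ -5 — holds

The relation is satisfied at x = 0.

Answer: Yes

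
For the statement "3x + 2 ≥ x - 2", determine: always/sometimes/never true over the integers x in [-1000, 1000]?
Holds at x = 0: LHS = 3·0 + 2 = 2, RHS = 0 - 2 = -2; 2 ≥ -2 — holds
Fails at x = -3: LHS = 3·(-3) + 2 = -7, RHS = (-3) - 2 = -5; -7 ≥ -5 — FAILS
It is satisfied by some integers in the range but not all.

Answer: Sometimes true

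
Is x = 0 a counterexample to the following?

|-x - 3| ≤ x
Substitute x = 0 into the relation:
x = 0: LHS = |-0 - 3| = |-3| = 3; 3 ≤ 0 — FAILS

Since the claim fails at x = 0, this value is a counterexample.

Answer: Yes, x = 0 is a counterexample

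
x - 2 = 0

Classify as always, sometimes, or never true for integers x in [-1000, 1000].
Holds at x = 2: LHS = 2 - 2 = 0; 0 = 0 — holds
Fails at x = 0: LHS = 0 - 2 = -2; -2 = 0 — FAILS
It is satisfied by some integers in the range but not all.

Answer: Sometimes true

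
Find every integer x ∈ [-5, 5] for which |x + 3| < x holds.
Over all integers in [-5, 5], LHS − RHS is smallest at x = 0, where it equals 3:
x = 0: LHS = |0 + 3| = |3| = 3; 3 < 0 — FAILS
At the ends of the range:
x = -5: LHS = |(-5) + 3| = |-2| = 2; 2 < -5 — FAILS
x = 5: LHS = |5 + 3| = |8| = 8; 8 < 5 — FAILS
Hence LHS − RHS is never negative, i.e. LHS ≥ RHS throughout, so the claimed relation (<) fails for every integer in [-5, 5].

Answer: None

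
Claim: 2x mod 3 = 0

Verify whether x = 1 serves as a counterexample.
Substitute x = 1 into the relation:
x = 1: LHS = (2·1) mod 3 = 2 mod 3 = 2; 2 = 0 — FAILS

Since the claim fails at x = 1, this value is a counterexample.

Answer: Yes, x = 1 is a counterexample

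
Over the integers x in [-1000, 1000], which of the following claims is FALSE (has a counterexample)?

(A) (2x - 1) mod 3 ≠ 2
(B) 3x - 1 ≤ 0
(A) x = 0: LHS = (2·0 - 1) mod 3 = (-1) mod 3 = 2; 2 ≠ 2 — FAILS
(B) x = 1: LHS = 3·1 - 1 = 2; 2 ≤ 0 — FAILS

Answer: Both A and B are false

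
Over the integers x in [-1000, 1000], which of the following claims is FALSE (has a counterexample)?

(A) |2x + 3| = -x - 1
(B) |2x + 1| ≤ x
(A) x = 0: LHS = |2·0 + 3| = |3| = 3, RHS = -0 - 1 = -1; 3 = -1 — FAILS
(B) x = 0: LHS = |2·0 + 1| = |1| = 1; 1 ≤ 0 — FAILS

Answer: Both A and B are false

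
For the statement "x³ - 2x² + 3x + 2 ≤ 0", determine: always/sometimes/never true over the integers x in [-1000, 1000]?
Holds at x = -1: LHS = (-1)³ - 2·(-1)² + 3·(-1) + 2 = -4; -4 ≤ 0 — holds
Fails at x = 0: LHS = 0³ - 2·0² + 3·0 + 2 = 2; 2 ≤ 0 — FAILS
It is satisfied by some integers in the range but not all.

Answer: Sometimes true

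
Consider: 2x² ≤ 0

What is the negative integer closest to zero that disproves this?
Testing negative integers from -1 downward:
x = -1: LHS = 2·(-1)² = 2; 2 ≤ 0 — FAILS  ← closest negative counterexample to 0

Answer: x = -1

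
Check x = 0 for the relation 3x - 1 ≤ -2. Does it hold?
x = 0: LHS = 3·0 - 1 = -1; -1 ≤ -2 — FAILS

The relation fails at x = 0, so x = 0 is a counterexample.

Answer: No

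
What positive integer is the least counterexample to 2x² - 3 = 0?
Testing positive integers:
x = 1: LHS = 2·1² - 3 = -1; -1 = 0 — FAILS  ← smallest positive counterexample

Answer: x = 1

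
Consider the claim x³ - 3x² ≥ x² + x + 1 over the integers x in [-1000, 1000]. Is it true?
The claim fails at x = 0:
x = 0: LHS = 0³ - 3·0² = 0, RHS = 0² + 0 + 1 = 1; 0 ≥ 1 — FAILS

Because a single integer refutes it, the statement is false.

Answer: False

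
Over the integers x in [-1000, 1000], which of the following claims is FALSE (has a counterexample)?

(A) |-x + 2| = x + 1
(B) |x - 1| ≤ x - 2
(A) x = 0: LHS = |-0 + 2| = |2| = 2, RHS = 0 + 1 = 1; 2 = 1 — FAILS
(B) x = 0: LHS = |0 - 1| = |-1| = 1, RHS = 0 - 2 = -2; 1 ≤ -2 — FAILS

Answer: Both A and B are false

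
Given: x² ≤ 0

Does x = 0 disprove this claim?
Substitute x = 0 into the relation:
x = 0: LHS = 0² = 0; 0 ≤ 0 — holds

The claim holds here, so x = 0 is not a counterexample. (A counterexample exists elsewhere, e.g. x = 1.)

Answer: No, x = 0 is not a counterexample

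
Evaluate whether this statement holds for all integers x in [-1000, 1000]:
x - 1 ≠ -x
Track d = LHS − RHS over the integers in [-1000, 1000]. Equality would need d = 0, but d changes sign only between consecutive integers, jumping over 0:
x = 0: LHS = 0 - 1 = -1, RHS = -0 = 0; -1 ≠ 0 — holds  (d = -1)
x = 1: LHS = 1 - 1 = 0; 0 ≠ -1 — holds  (d = 1)
Away from these crossings d keeps a constant sign, and checking every integer in [-1000, 1000] confirms d ≠ 0 throughout. Hence the two sides are never equal, so the relation holds for every integer in [-1000, 1000].

No counterexample exists.

Answer: True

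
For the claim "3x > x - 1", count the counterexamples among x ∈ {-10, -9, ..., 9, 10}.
Counterexamples in [-10, 10]: {-10, -9, -8, -7, -6, -5, -4, -3, -2, -1}.

Counting them gives 10 values.

Answer: 10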